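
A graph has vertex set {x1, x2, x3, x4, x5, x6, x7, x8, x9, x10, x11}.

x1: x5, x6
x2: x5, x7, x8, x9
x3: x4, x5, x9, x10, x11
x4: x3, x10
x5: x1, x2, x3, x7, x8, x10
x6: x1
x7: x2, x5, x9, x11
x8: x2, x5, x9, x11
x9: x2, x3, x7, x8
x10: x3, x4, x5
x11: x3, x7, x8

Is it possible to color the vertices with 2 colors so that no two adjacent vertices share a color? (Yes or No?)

x2, x5, x8 form a triangle, so at least 3 colors are needed.
So 2 colors are not enough.

No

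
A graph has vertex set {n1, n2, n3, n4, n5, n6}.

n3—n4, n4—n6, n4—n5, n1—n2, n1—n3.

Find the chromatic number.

n3 and n4 are adjacent, so at least 2 colors are needed.
2 colors suffice: color 1 → {n1, n4}; color 2 → {n2, n3, n5, n6}. Every edge joins two different colors.

2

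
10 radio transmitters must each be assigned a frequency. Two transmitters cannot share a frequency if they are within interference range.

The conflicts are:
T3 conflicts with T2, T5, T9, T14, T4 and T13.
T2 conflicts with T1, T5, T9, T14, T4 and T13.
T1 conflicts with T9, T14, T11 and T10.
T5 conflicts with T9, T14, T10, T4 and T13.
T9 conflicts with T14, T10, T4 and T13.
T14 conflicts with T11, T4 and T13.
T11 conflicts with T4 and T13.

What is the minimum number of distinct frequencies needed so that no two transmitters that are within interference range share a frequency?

T3, T2, T5, T9, T14, T4 pairwise conflict, so at least 6 frequencies are needed.
6 frequencies suffice: frequency 1 → {T14, T10}; frequency 2 → {T9, T11}; frequency 3 → {T1, T5}; frequency 4 → {T2}; frequency 5 → {T4, T13}; frequency 6 → {T3}. No two conflicting transmitters share a frequency.

6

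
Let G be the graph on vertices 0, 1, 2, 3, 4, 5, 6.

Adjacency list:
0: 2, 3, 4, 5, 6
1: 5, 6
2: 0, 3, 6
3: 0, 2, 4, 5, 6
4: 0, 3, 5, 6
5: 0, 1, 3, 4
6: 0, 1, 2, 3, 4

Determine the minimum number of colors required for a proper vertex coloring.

4

0, 3, 4, 6 are pairwise adjacent (a clique of size 4), so at least 4 colors are needed.
4 colors suffice: color red → {5, 6}; color blue → {0, 1}; color green → {3}; color yellow → {2, 4}. Every edge joins two different colors.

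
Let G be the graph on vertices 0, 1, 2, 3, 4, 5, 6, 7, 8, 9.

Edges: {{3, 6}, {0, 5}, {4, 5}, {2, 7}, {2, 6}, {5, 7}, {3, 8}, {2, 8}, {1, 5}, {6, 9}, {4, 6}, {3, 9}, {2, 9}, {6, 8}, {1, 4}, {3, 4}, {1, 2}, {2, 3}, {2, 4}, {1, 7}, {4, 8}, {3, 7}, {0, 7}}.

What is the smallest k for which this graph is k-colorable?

5

2, 3, 4, 6, 8 form a clique, so at least 5 colors are needed.
A valid assignment using 5 colors: 0=b, 1=b, 2=a, 3=b, 4=c, 5=a, 6=d, 7=c, 8=e, 9=c. No two adjacent vertices share a color.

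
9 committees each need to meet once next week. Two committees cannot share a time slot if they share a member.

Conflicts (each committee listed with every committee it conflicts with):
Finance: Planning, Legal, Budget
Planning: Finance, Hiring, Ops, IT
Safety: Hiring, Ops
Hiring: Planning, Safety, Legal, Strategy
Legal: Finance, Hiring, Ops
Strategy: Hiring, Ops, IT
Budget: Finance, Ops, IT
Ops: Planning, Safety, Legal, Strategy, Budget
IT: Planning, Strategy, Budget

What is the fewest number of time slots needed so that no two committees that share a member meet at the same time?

Safety and Hiring conflict, so at least 2 time slots are needed.
2 time slots suffice: time slot 1 → {Finance, Hiring, Ops, IT}; time slot 2 → {Planning, Safety, Legal, Strategy, Budget}. Each listed conflict is separated.

2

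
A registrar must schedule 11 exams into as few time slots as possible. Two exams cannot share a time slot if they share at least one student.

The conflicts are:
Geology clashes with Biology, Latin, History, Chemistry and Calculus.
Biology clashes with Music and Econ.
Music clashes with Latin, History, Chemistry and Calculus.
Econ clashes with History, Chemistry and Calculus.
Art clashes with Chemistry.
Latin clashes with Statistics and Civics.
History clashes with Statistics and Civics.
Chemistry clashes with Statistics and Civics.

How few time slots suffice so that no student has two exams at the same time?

Chemistry and Civics conflict, so at least 2 time slots are needed.
A valid assignment using 2 time slots: Geology=2, Biology=1, Music=2, Econ=2, Art=2, Latin=1, History=1, Chemistry=1, Statistics=2, Civics=2, Calculus=1. Each listed conflict is separated.

2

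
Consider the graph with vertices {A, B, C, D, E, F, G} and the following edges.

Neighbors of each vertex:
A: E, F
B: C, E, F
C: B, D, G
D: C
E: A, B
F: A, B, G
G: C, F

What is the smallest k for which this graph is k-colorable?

C and D are adjacent, so at least 2 colors are needed.
One proper 2-coloring: A=1, B=1, C=2, D=1, E=2, F=2, G=1. Every edge joins two different colors.

2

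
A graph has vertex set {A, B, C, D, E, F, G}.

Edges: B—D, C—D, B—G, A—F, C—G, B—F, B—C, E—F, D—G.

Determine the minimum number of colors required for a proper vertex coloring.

4

B, C, D, G are pairwise adjacent (a clique of size 4), so at least 4 colors are needed.
4 colors suffice: color 1 → {A, B, E}; color 2 → {F, G}; color 3 → {D}; color 4 → {C}. No two adjacent vertices share a color.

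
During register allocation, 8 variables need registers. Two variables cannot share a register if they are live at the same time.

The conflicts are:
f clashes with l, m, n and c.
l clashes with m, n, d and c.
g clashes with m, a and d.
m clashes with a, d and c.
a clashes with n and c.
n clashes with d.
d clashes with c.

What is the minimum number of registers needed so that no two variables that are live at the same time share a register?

4

f, l, m, c are mutually in conflict, so at least 4 registers are needed.
A valid assignment using 4 registers: f=3, l=4, g=2, m=1, a=3, n=1, d=3, c=2. Each listed conflict is separated.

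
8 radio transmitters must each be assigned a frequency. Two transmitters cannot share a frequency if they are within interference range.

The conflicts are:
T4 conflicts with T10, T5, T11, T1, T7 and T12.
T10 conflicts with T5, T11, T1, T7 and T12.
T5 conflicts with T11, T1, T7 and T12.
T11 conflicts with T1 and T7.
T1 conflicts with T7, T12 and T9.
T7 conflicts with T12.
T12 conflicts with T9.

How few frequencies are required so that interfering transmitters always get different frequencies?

T4, T10, T5, T11, T1, T7 pairwise conflict, so at least 6 frequencies are needed.
6 frequencies suffice: T4=4, T10=2, T5=3, T11=6, T1=1, T7=5, T12=6, T9=2. No two conflicting transmitters share a frequency.

6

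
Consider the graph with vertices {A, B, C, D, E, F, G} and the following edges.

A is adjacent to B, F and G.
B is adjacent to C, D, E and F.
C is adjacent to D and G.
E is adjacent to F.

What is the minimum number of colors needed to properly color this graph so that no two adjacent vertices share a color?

B, E, F form a triangle, so at least 3 colors are needed.
3 colors suffice: A=3, B=1, C=2, D=3, E=3, F=2, G=1. Every edge joins two different colors.

3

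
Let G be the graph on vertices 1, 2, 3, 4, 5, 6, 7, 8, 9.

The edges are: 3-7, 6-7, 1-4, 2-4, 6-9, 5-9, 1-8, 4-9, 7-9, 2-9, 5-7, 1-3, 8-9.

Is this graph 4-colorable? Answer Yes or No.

The chromatic number is 3. 5, 7, 9 are mutually adjacent, so at least 3 colors are needed.
3 colors suffice: color a → {1, 9}; color b → {4, 7, 8}; color c → {2, 3, 5, 6}.
Since 4 ≥ 3, a proper 4-coloring certainly exists.

Yes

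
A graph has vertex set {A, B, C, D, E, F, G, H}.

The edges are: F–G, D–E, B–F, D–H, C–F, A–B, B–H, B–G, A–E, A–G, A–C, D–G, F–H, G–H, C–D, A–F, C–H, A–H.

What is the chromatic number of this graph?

5

A, B, F, G, H are mutually adjacent (a clique of size 5), so at least 5 colors are needed.
A valid assignment using 5 colors: A=2, B=5, C=4, D=2, E=1, F=3, G=4, H=1. Every edge joins two different colors.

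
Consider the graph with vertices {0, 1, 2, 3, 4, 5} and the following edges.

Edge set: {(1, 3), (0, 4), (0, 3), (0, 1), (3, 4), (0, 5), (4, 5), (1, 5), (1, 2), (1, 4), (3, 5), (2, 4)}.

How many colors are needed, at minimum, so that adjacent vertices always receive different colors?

5

0, 1, 3, 4, 5 are pairwise adjacent (a clique of size 5), so at least 5 colors are needed.
5 colors suffice: 0=c, 1=a, 2=c, 3=e, 4=b, 5=d. Each edge has distinct colors on its endpoints.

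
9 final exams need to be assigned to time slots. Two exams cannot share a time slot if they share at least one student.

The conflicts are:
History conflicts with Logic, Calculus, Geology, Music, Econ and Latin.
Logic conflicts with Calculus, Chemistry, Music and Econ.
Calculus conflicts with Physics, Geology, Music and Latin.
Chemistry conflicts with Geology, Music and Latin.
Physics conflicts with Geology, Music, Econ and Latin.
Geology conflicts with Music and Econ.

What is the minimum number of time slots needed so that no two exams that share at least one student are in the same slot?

History, Logic, Calculus, Music are mutually in conflict, so at least 4 time slots are needed.
Using 4 time slots: History=1, Logic=4, Calculus=2, Chemistry=1, Physics=1, Geology=4, Music=3, Econ=2, Latin=3. No two conflicting exams share a time slot.

4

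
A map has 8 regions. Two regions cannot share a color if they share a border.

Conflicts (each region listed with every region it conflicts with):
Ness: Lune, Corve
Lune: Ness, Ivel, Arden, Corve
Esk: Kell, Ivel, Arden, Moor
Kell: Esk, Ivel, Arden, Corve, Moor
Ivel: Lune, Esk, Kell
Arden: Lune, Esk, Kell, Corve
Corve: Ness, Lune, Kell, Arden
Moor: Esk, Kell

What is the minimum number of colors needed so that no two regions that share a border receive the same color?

Ness, Lune, Corve pairwise conflict, so at least 3 colors are needed.
A valid assignment using 3 colors: Ness=2, Lune=1, Esk=3, Kell=1, Ivel=2, Arden=2, Corve=3, Moor=2. Every pair that conflicts lands in different colors.

3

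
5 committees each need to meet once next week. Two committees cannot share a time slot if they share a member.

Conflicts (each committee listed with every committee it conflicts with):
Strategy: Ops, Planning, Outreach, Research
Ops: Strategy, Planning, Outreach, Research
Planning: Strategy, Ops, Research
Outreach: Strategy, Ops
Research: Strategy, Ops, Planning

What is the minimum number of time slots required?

Strategy, Ops, Planning, Research are mutually in conflict, so at least 4 time slots are needed.
A valid assignment using 4 time slots: Strategy=2, Ops=1, Planning=3, Outreach=3, Research=4. Every pair that conflicts lands in different time slots.

4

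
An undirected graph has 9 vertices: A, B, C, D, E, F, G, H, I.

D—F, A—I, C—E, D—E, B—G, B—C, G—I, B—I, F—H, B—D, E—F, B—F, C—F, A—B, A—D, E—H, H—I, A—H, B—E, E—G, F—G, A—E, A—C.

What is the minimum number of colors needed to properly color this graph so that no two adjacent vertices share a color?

A, B, D, E are mutually adjacent (a clique of size 4), so at least 4 colors are needed.
4 colors suffice: A=green, B=red, C=yellow, D=yellow, E=blue, F=green, G=yellow, H=red, I=blue. Every edge joins two different colors.

4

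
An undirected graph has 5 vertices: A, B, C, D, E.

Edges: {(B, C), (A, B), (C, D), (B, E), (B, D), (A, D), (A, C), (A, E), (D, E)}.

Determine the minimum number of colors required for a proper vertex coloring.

A, B, C, D are pairwise adjacent (a clique of size 4), so at least 4 colors are needed.
4 colors suffice: color 1 → {A}; color 2 → {B}; color 3 → {D}; color 4 → {C, E}. Each edge has distinct colors on its endpoints.

4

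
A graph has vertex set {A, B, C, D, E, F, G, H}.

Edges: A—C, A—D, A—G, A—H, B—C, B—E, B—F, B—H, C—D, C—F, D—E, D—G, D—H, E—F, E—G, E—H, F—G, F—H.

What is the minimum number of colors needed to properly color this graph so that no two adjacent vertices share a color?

4

B, E, F, H form a clique, so at least 4 colors are needed.
4 colors suffice: color red → {C, G, H}; color blue → {D, F}; color green → {A, E}; color yellow → {B}. Each edge has distinct colors on its endpoints.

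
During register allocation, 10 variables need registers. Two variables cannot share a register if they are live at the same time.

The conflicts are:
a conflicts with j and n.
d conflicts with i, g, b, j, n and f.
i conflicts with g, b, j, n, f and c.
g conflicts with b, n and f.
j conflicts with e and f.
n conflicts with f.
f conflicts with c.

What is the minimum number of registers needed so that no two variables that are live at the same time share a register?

5

d, i, g, n, f are mutually in conflict, so at least 5 registers are needed.
5 registers suffice: register 1 → {a, i, e}; register 2 → {b, f}; register 3 → {d, c}; register 4 → {j, n}; register 5 → {g}. Each listed conflict is separated.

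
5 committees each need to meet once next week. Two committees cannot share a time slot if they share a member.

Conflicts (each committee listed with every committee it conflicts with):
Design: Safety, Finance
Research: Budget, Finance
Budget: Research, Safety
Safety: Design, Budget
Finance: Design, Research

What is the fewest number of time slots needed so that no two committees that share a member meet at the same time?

3

The cycle Research-Finance-Design-Safety-Budget-Research has odd length 5, so it cannot be 2-colored; at least 3 time slots are needed.
3 time slots suffice: Design=1, Research=1, Budget=3, Safety=2, Finance=2. Every pair that conflicts lands in different time slots.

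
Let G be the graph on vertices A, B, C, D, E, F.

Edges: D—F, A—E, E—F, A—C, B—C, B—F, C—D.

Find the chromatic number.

The cycle F-B-C-A-E-F has odd length 5, so it cannot be 2-colored; at least 3 colors are needed.
3 colors suffice: A=3, B=2, C=1, D=2, E=2, F=1. No two adjacent vertices share a color.

3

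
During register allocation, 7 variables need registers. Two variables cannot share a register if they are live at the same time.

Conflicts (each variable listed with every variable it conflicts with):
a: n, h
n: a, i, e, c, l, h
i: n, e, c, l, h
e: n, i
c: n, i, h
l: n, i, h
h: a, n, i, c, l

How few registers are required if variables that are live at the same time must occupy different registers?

4

n, i, c, h all conflict with each other, so at least 4 registers are needed.
Using 4 registers: a=3, n=1, i=3, e=2, c=4, l=4, h=2. No two conflicting variables share a register.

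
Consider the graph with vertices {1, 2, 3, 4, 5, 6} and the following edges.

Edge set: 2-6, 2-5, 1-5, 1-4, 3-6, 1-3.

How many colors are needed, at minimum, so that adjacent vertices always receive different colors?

3

The cycle 1-5-2-6-3-1 has odd length 5, so it cannot be 2-colored; at least 3 colors are needed.
3 colors suffice: 1=a, 2=a, 3=b, 4=b, 5=b, 6=c. Every edge joins two different colors.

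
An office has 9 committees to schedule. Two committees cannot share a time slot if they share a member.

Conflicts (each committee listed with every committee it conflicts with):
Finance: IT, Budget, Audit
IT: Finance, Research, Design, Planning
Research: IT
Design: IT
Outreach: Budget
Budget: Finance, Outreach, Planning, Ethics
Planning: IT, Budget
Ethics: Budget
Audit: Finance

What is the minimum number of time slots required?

Budget and Planning conflict, so at least 2 time slots are needed.
2 time slots suffice: time slot 1 → {IT, Budget, Audit}; time slot 2 → {Finance, Research, Design, Outreach, Planning, Ethics}. Each listed conflict is separated.

2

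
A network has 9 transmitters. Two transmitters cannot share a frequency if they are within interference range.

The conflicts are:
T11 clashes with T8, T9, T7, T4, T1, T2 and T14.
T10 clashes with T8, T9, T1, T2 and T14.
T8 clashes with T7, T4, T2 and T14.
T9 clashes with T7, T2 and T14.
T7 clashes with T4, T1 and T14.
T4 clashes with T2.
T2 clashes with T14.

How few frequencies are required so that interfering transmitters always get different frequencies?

T10, T9, T2, T14 are mutually in conflict, so at least 4 frequencies are needed.
4 frequencies suffice: frequency 1 → {T11, T10}; frequency 2 → {T7, T2}; frequency 3 → {T4, T1, T14}; frequency 4 → {T8, T9}. No two conflicting transmitters share a frequency.

4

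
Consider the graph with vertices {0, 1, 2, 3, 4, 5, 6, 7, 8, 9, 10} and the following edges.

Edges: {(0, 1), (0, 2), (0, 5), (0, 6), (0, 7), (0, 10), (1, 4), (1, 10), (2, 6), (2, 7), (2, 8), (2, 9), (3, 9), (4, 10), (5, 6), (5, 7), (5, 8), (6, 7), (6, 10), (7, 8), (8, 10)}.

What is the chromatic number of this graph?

4

0, 2, 6, 7 are pairwise adjacent (a clique of size 4), so at least 4 colors are needed.
4 colors suffice: color red → {0, 4, 8, 9}; color blue → {2, 3, 5, 10}; color green → {1, 7}; color yellow → {6}. Each edge has distinct colors on its endpoints.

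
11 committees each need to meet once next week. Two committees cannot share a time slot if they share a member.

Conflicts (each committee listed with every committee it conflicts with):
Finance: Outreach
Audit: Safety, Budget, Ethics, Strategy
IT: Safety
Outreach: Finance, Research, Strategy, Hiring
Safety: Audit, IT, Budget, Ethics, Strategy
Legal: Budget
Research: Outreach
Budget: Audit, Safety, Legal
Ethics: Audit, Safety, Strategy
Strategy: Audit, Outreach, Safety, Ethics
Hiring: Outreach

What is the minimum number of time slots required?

4

Audit, Safety, Ethics, Strategy all conflict with each other, so at least 4 time slots are needed.
Using 4 time slots: Finance=2, Audit=3, IT=2, Outreach=1, Safety=1, Legal=1, Research=2, Budget=2, Ethics=4, Strategy=2, Hiring=2. Every pair that conflicts lands in different time slots.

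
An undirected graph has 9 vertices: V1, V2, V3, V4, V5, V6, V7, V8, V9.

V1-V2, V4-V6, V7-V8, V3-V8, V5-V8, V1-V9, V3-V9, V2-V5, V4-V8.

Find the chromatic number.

V4 and V8 are adjacent, so at least 2 colors are needed.
One proper 2-coloring: V1=2, V2=1, V3=2, V4=2, V5=2, V6=1, V7=2, V8=1, V9=1. Each edge has distinct colors on its endpoints.

2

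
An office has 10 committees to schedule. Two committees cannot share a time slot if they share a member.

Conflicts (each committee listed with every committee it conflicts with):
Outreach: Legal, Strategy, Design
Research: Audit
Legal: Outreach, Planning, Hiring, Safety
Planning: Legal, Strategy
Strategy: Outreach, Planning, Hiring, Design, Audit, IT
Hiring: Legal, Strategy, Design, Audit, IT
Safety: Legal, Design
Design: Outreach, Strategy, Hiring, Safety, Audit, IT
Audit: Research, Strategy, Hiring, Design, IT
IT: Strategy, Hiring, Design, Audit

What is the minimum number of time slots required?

5

Strategy, Hiring, Design, Audit, IT all conflict with each other, so at least 5 time slots are needed.
5 time slots suffice: time slot 1 → {Research, Legal, Design}; time slot 2 → {Strategy, Safety}; time slot 3 → {Outreach, Planning, Audit}; time slot 4 → {Hiring}; time slot 5 → {IT}. No two conflicting committees share a time slot.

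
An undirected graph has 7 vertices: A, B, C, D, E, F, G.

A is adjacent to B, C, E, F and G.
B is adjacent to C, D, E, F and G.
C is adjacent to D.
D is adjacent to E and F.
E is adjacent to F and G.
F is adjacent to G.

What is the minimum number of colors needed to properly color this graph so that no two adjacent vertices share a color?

A, B, E, F, G are mutually adjacent (a clique of size 5), so at least 5 colors are needed.
One proper 5-coloring: A=2, B=1, C=3, D=2, E=4, F=3, G=5. Each edge has distinct colors on its endpoints.

5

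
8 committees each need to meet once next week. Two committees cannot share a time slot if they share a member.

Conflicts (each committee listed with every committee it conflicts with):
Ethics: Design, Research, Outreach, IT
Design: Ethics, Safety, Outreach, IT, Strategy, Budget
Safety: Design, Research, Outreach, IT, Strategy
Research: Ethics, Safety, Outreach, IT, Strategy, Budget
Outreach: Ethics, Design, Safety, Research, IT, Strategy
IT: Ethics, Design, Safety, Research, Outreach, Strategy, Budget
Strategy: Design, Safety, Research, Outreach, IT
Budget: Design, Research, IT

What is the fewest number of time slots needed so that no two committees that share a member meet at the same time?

5

Safety, Research, Outreach, IT, Strategy all conflict with each other, so at least 5 time slots are needed.
5 time slots suffice: Ethics=4, Design=2, Safety=4, Research=2, Outreach=3, IT=1, Strategy=5, Budget=3. Each listed conflict is separated.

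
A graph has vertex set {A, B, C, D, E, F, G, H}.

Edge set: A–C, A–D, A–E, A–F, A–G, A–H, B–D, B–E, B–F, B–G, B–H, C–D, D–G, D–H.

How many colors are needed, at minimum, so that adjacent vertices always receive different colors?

3

B, D, G are mutually adjacent, so at least 3 colors are needed.
One proper 3-coloring: A=1, B=1, C=3, D=2, E=2, F=2, G=3, H=3. Every edge joins two different colors.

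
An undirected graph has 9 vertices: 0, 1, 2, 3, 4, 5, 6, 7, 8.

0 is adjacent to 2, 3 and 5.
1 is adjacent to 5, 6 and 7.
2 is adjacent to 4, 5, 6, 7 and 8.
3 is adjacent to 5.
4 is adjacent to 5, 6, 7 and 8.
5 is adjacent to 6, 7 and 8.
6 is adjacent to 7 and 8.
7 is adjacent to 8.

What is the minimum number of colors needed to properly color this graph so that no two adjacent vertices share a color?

6

2, 4, 5, 6, 7, 8 are mutually adjacent (a clique of size 6), so at least 6 colors are needed.
6 colors suffice: color a → {5}; color b → {0, 7}; color c → {3, 6}; color d → {1, 2}; color e → {4}; color f → {8}. Every edge joins two different colors.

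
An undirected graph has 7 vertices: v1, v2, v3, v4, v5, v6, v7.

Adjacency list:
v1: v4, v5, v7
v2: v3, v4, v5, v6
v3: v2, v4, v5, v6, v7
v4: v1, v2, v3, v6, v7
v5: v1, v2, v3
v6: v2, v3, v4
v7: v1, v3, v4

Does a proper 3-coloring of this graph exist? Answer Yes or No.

No

v2, v3, v4, v6 are mutually adjacent (a clique of size 4), so at least 4 colors are needed.
So 3 colors are not enough.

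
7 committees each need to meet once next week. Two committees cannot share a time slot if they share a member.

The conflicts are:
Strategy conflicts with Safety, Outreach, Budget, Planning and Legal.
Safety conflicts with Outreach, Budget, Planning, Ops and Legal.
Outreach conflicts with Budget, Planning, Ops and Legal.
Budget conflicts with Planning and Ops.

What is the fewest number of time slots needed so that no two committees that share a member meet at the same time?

Strategy, Safety, Outreach, Budget, Planning pairwise conflict, so at least 5 time slots are needed.
A valid assignment using 5 time slots: Strategy=4, Safety=1, Outreach=2, Budget=3, Planning=5, Ops=4, Legal=3. Each listed conflict is separated.

5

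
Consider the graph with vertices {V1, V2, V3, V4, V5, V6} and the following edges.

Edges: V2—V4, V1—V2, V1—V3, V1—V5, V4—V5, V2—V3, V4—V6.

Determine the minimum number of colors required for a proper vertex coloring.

V1, V2, V3 are mutually adjacent, so at least 3 colors are needed.
A valid assignment using 3 colors: V1=1, V2=2, V3=3, V4=1, V5=2, V6=2. Every edge joins two different colors.

3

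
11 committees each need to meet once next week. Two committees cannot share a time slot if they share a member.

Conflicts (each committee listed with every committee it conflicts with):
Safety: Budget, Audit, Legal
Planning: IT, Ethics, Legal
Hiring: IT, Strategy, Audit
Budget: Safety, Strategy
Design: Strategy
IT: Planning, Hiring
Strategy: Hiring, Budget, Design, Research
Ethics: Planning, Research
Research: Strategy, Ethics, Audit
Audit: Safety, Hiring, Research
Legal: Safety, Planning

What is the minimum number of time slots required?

The cycle Research-Audit-Safety-Budget-Strategy-Research has odd length 5, so it cannot be 2-colored; at least 3 time slots are needed.
3 time slots suffice: time slot 1 → {Safety, Planning, Strategy}; time slot 2 → {Hiring, Budget, Design, Research, Legal}; time slot 3 → {IT, Ethics, Audit}. Every pair that conflicts lands in different time slots.

3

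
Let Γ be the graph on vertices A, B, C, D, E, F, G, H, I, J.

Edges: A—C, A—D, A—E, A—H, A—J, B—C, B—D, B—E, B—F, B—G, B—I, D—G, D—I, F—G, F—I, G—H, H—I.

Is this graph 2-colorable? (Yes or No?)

No

B, F, G form a triangle, so at least 3 colors are needed.
So 2 colors are not enough.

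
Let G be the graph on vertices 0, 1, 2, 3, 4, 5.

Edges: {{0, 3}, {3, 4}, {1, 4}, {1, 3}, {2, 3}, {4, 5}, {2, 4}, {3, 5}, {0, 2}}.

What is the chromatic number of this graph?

3

1, 3, 4 are mutually adjacent, so at least 3 colors are needed.
A valid assignment using 3 colors: 0=blue, 1=green, 2=green, 3=red, 4=blue, 5=green. No two adjacent vertices share a color.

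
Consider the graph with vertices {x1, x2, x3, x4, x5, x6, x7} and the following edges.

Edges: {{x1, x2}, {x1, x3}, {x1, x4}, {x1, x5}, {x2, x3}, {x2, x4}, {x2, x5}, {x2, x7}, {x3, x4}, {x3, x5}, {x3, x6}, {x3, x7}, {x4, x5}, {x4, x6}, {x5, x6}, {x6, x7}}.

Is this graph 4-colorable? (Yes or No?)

x1, x2, x3, x4, x5 are pairwise adjacent (a clique of size 5), so at least 5 colors are needed.
So 4 colors are not enough.

No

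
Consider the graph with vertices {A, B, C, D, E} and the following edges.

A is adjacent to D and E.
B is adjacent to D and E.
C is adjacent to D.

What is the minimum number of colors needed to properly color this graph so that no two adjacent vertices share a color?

2

C and D are adjacent, so at least 2 colors are needed.
One proper 2-coloring: A=2, B=2, C=2, D=1, E=1. Each edge has distinct colors on its endpoints.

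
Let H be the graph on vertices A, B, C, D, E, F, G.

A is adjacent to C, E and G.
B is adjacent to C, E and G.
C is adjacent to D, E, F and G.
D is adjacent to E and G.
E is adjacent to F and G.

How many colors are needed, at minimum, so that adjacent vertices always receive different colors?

C, D, E, G form a clique, so at least 4 colors are needed.
A valid assignment using 4 colors: A=yellow, B=yellow, C=blue, D=yellow, E=red, F=green, G=green. No two adjacent vertices share a color.

4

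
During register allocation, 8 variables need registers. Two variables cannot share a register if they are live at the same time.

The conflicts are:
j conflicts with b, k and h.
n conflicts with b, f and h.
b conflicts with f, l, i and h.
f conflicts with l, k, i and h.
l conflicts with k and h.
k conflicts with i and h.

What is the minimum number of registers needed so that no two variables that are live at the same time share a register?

4

b, f, l, h pairwise conflict, so at least 4 registers are needed.
4 registers suffice: register 1 → {j, f}; register 2 → {i, h}; register 3 → {b, k}; register 4 → {n, l}. Every pair that conflicts lands in different registers.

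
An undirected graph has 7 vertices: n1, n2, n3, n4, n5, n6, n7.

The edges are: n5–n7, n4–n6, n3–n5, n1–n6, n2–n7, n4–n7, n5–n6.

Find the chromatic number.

n4 and n6 are adjacent, so at least 2 colors are needed.
2 colors suffice: color red → {n3, n6, n7}; color blue → {n1, n2, n4, n5}. Each edge has distinct colors on its endpoints.

2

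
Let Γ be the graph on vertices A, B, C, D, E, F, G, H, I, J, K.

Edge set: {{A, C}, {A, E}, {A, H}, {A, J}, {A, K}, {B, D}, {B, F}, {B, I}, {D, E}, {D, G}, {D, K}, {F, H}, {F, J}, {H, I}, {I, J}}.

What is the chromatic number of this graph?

2

A and C are adjacent, so at least 2 colors are needed.
One proper 2-coloring: A=1, B=2, C=2, D=1, E=2, F=1, G=2, H=2, I=1, J=2, K=2. Each edge has distinct colors on its endpoints.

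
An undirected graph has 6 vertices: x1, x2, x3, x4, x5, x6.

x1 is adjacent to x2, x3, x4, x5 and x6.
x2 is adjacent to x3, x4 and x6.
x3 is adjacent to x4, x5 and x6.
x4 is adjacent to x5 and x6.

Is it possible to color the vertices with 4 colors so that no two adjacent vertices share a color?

No

x1, x2, x3, x4, x6 are pairwise adjacent (a clique of size 5), so at least 5 colors are needed.
So 4 colors are not enough.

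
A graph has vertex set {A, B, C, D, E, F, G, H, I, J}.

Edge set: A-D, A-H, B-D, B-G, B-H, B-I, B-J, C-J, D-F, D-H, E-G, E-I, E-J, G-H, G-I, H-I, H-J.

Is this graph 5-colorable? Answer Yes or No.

Yes

The chromatic number is 4. B, G, H, I are mutually adjacent (a clique of size 4), so at least 4 colors are needed.
4 colors suffice: color 1 → {C, E, F, H}; color 2 → {A, B}; color 3 → {D, G, J}; color 4 → {I}.
Since 5 ≥ 4, a proper 5-coloring certainly exists.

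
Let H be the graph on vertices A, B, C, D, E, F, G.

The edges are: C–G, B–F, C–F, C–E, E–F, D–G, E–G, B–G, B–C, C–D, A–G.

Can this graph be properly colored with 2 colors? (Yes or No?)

No

B, C, G form a triangle, so at least 3 colors are needed.
So 2 colors are not enough.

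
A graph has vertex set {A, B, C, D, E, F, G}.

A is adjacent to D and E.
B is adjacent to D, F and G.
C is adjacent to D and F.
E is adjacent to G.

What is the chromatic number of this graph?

3

The cycle E-G-B-D-A-E has odd length 5, so it cannot be 2-colored; at least 3 colors are needed.
3 colors suffice: A=1, B=1, C=1, D=2, E=2, F=2, G=3. No two adjacent vertices share a color.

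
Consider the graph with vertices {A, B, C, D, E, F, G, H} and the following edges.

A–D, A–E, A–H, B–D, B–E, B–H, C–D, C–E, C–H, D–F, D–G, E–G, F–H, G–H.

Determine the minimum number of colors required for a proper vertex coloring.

2

B and D are adjacent, so at least 2 colors are needed.
One proper 2-coloring: A=2, B=2, C=2, D=1, E=1, F=2, G=2, H=1. Every edge joins two different colors.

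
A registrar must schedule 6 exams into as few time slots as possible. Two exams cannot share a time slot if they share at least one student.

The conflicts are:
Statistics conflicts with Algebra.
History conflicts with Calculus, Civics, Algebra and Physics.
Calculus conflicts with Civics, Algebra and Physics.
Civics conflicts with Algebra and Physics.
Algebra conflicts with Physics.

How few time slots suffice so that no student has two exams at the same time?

History, Calculus, Civics, Algebra, Physics pairwise conflict, so at least 5 time slots are needed.
5 time slots suffice: time slot 1 → {Algebra}; time slot 2 → {Statistics, Civics}; time slot 3 → {Calculus}; time slot 4 → {Physics}; time slot 5 → {History}. No two conflicting exams share a time slot.

5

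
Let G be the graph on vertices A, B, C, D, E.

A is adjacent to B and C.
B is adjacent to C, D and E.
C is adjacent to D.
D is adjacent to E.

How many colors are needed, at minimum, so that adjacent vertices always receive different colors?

3

A, B, C form a triangle, so at least 3 colors are needed.
3 colors suffice: color red → {B}; color blue → {A, D}; color green → {C, E}. No two adjacent vertices share a color.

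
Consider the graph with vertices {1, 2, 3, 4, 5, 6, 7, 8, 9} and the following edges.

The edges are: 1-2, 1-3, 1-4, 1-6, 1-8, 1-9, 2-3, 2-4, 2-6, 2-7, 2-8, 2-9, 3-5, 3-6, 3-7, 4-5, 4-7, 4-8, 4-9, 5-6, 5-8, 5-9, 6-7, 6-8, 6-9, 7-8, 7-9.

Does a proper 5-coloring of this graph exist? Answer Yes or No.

The chromatic number is 4. 1, 2, 6, 9 are mutually adjacent (a clique of size 4), so at least 4 colors are needed.
4 colors suffice: color a → {2, 5}; color b → {4, 6}; color c → {3, 8, 9}; color d → {1, 7}.
Since 5 ≥ 4, a proper 5-coloring certainly exists.

Yes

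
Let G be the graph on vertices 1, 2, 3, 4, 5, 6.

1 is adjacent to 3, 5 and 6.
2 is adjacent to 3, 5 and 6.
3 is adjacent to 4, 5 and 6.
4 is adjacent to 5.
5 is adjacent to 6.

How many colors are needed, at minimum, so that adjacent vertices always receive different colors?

1, 3, 5, 6 are pairwise adjacent (a clique of size 4), so at least 4 colors are needed.
One proper 4-coloring: 1=yellow, 2=yellow, 3=red, 4=green, 5=blue, 6=green. Each edge has distinct colors on its endpoints.

4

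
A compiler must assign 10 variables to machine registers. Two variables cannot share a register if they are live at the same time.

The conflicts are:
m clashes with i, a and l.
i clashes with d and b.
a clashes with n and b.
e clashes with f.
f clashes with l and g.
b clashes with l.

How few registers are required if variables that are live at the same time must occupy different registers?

f and g conflict, so at least 2 registers are needed.
Using 2 registers: m=2, i=1, a=1, e=1, d=2, n=2, f=2, b=2, l=1, g=1. Every pair that conflicts lands in different registers.

2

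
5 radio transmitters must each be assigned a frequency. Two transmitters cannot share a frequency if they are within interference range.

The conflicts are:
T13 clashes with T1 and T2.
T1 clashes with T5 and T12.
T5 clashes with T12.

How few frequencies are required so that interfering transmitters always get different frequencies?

3

T1, T5, T12 are mutually in conflict, so at least 3 frequencies are needed.
3 frequencies suffice: frequency 1 → {T1, T2}; frequency 2 → {T13, T12}; frequency 3 → {T5}. Every pair that conflicts lands in different frequencies.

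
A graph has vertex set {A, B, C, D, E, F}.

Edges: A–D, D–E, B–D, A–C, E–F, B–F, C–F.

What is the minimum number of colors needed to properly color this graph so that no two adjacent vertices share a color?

The cycle C-F-B-D-A-C has odd length 5, so it cannot be 2-colored; at least 3 colors are needed.
One proper 3-coloring: A=2, B=2, C=3, D=1, E=2, F=1. Each edge has distinct colors on its endpoints.

3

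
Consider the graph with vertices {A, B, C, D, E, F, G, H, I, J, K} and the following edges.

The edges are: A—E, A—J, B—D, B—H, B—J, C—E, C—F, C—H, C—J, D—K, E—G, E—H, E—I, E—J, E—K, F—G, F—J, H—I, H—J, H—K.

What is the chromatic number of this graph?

C, E, H, J form a clique, so at least 4 colors are needed.
One proper 4-coloring: A=green, B=red, C=yellow, D=green, E=red, F=red, G=blue, H=green, I=blue, J=blue, K=blue. Every edge joins two different colors.

4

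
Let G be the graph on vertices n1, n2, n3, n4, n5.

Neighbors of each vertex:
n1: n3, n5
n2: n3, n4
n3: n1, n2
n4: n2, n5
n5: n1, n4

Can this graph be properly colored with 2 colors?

The cycle n1-n5-n4-n2-n3-n1 has odd length 5, so it cannot be 2-colored; at least 3 colors are needed.
So 2 colors are not enough.

No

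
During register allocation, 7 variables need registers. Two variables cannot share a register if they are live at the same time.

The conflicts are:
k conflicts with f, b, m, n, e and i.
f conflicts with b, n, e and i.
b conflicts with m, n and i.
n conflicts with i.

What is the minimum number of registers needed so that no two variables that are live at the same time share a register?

5

k, f, b, n, i pairwise conflict, so at least 5 registers are needed.
Using 5 registers: k=1, f=2, b=3, m=2, n=5, e=3, i=4. Every pair that conflicts lands in different registers.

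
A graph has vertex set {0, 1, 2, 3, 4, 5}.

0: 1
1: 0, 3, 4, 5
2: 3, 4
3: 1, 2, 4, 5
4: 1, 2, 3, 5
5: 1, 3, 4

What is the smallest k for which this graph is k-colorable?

4

1, 3, 4, 5 form a clique, so at least 4 colors are needed.
4 colors suffice: color a → {1, 2}; color b → {0, 3}; color c → {4}; color d → {5}. Every edge joins two different colors.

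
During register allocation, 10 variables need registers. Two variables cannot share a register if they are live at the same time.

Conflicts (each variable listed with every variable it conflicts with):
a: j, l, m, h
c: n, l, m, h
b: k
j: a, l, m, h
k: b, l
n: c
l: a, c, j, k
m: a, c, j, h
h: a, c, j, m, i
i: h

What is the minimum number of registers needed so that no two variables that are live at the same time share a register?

4

a, j, m, h pairwise conflict, so at least 4 registers are needed.
4 registers suffice: register 1 → {b, n, l, h}; register 2 → {k, m, i}; register 3 → {a, c}; register 4 → {j}. Every pair that conflicts lands in different registers.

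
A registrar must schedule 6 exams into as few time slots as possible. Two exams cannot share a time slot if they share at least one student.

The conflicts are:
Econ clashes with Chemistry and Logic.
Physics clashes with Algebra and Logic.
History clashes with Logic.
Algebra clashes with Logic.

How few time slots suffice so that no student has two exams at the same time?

3

Physics, Algebra, Logic all conflict with each other, so at least 3 time slots are needed.
3 time slots suffice: time slot 1 → {Chemistry, Logic}; time slot 2 → {Econ, Physics, History}; time slot 3 → {Algebra}. No two conflicting exams share a time slot.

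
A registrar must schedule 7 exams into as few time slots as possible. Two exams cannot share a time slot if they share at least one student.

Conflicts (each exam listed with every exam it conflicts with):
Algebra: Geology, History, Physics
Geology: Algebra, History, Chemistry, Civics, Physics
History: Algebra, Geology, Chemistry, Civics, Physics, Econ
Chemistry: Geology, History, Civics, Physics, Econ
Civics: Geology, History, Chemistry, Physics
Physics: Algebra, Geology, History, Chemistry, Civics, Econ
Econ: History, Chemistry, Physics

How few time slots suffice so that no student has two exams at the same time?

5

Geology, History, Chemistry, Civics, Physics all conflict with each other, so at least 5 time slots are needed.
5 time slots suffice: time slot 1 → {History}; time slot 2 → {Physics}; time slot 3 → {Geology, Econ}; time slot 4 → {Algebra, Chemistry}; time slot 5 → {Civics}. No two conflicting exams share a time slot.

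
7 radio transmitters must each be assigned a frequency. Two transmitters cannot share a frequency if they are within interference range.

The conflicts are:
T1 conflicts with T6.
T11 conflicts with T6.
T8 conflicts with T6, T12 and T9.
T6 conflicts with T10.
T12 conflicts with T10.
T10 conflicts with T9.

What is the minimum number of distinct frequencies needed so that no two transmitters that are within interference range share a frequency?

T12 and T10 conflict, so at least 2 frequencies are needed.
A valid assignment using 2 frequencies: T1=2, T11=2, T8=2, T6=1, T12=1, T10=2, T9=1. Each listed conflict is separated.

2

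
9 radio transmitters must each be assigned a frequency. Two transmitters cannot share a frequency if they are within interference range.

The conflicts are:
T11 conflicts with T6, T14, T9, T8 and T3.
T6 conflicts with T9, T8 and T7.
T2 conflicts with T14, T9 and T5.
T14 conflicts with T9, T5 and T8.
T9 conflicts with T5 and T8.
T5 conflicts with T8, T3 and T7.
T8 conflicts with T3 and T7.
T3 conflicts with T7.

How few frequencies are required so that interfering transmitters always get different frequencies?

4

T2, T14, T9, T5 all conflict with each other, so at least 4 frequencies are needed.
4 frequencies suffice: frequency 1 → {T2, T8}; frequency 2 → {T11, T5}; frequency 3 → {T9, T7}; frequency 4 → {T6, T14, T3}. No two conflicting transmitters share a frequency.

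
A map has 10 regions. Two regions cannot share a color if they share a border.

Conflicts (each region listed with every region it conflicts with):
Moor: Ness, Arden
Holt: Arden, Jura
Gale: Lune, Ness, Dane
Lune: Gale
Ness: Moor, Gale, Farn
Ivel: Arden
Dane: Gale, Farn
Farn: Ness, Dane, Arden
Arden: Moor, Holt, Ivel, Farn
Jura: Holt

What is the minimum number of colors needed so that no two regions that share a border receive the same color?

Gale and Lune conflict, so at least 2 colors are needed.
A valid assignment using 2 colors: Moor=2, Holt=2, Gale=2, Lune=1, Ness=1, Ivel=2, Dane=1, Farn=2, Arden=1, Jura=1. Each listed conflict is separated.

2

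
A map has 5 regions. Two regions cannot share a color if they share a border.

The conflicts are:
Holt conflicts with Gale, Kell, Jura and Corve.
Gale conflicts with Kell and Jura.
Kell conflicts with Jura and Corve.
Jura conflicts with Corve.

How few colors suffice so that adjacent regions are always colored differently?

Holt, Kell, Jura, Corve are mutually in conflict, so at least 4 colors are needed.
One proper 4-coloring: Holt=2, Gale=4, Kell=1, Jura=3, Corve=4. Every pair that conflicts lands in different colors.

4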